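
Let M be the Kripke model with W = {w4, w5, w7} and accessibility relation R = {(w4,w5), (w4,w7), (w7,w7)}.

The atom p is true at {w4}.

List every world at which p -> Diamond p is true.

{w5, w7}

w4: p is T, Diamond p is F. ✗
w5: p is F, Diamond p is F. ✓
w7: p is F, Diamond p is F. ✓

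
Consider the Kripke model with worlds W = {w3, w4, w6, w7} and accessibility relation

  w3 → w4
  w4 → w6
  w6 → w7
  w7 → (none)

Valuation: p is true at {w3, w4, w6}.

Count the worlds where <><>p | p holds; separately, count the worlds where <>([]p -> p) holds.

3 and 2

For <><>p | p:
w3: <><>p is T, p is T. ✓
w4: <><>p is F, p is T. ✓
w6: <><>p is F, p is T. ✓
w7: <><>p is F, p is F. ✗
— 3 worlds.
For <>([]p -> p):
w3: successors {w4}; []p -> p there: w4:T. ✓
w4: successors {w6}; []p -> p there: w6:T. ✓
w6: successors {w7}; []p -> p there: w7:F. ✗
w7: no successors, so <>([]p -> p) fails. ✗
— 2 worlds.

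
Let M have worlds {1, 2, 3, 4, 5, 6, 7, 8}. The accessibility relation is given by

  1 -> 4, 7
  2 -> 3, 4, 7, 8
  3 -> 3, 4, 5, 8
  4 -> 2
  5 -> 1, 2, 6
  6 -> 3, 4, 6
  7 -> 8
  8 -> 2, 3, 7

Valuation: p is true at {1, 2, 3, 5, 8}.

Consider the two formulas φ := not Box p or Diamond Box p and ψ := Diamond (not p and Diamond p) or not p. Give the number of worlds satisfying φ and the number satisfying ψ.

For not Box p or Diamond Box p:
1: not Box p is T, Diamond Box p is T. ✓
2: not Box p is T, Diamond Box p is T. ✓
3: not Box p is T, Diamond Box p is T. ✓
4: not Box p is F, Diamond Box p is F. ✗
5: not Box p is T, Diamond Box p is F. ✓
6: not Box p is T, Diamond Box p is T. ✓
7: not Box p is F, Diamond Box p is F. ✗
8: not Box p is T, Diamond Box p is T. ✓
— 6 worlds.
For Diamond (not p and Diamond p) or not p:
1: Diamond (not p and Diamond p) is T, not p is F. ✓
2: Diamond (not p and Diamond p) is T, not p is F. ✓
3: Diamond (not p and Diamond p) is T, not p is F. ✓
4: Diamond (not p and Diamond p) is F, not p is T. ✓
5: Diamond (not p and Diamond p) is T, not p is F. ✓
6: Diamond (not p and Diamond p) is T, not p is T. ✓
7: Diamond (not p and Diamond p) is F, not p is T. ✓
8: Diamond (not p and Diamond p) is T, not p is F. ✓
— 8 worlds.

6 and 8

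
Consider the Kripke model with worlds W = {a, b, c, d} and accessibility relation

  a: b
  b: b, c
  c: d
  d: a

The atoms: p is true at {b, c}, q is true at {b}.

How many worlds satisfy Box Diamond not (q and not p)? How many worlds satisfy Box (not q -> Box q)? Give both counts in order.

4 and 2

For Box Diamond not (q and not p):
a: successors {b}; Diamond not (q and not p) there: b:T. ✓
b: successors {b, c}; Diamond not (q and not p) there: b:T, c:T. ✓
c: successors {d}; Diamond not (q and not p) there: d:T. ✓
d: successors {a}; Diamond not (q and not p) there: a:T. ✓
— 4 worlds.
For Box (not q -> Box q):
a: successors {b}; not q -> Box q there: b:T. ✓
b: successors {b, c}; not q -> Box q there: b:T, c:F. ✗
c: successors {d}; not q -> Box q there: d:F. ✗
d: successors {a}; not q -> Box q there: a:T. ✓
— 2 worlds.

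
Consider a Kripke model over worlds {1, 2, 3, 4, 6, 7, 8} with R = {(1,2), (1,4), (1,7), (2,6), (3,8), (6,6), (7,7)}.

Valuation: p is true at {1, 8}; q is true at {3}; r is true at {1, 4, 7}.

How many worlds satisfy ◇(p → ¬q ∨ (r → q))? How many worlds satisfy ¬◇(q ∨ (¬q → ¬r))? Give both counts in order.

For ◇(p → ¬q ∨ (r → q)):
1: successors {2, 4, 7}; p → ¬q ∨ (r → q) there: 2:T, 4:T, 7:T. ✓
2: successors {6}; p → ¬q ∨ (r → q) there: 6:T. ✓
3: successors {8}; p → ¬q ∨ (r → q) there: 8:T. ✓
4: no successors, so ◇(p → ¬q ∨ (r → q)) fails. ✗
6: successors {6}; p → ¬q ∨ (r → q) there: 6:T. ✓
7: successors {7}; p → ¬q ∨ (r → q) there: 7:T. ✓
8: no successors, so ◇(p → ¬q ∨ (r → q)) fails. ✗
— 5 worlds.
For ¬◇(q ∨ (¬q → ¬r)):
1: ◇(q ∨ (¬q → ¬r)) is T. ✗
2: ◇(q ∨ (¬q → ¬r)) is T. ✗
3: ◇(q ∨ (¬q → ¬r)) is T. ✗
4: ◇(q ∨ (¬q → ¬r)) is F. ✓
6: ◇(q ∨ (¬q → ¬r)) is T. ✗
7: ◇(q ∨ (¬q → ¬r)) is F. ✓
8: ◇(q ∨ (¬q → ¬r)) is F. ✓
— 3 worlds.

5 and 3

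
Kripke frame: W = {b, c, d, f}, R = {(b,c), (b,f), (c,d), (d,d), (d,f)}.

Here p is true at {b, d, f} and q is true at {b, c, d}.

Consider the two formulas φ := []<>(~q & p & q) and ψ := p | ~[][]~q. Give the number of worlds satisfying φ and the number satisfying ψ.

For []<>(~q & p & q):
b: successors {c, f}; <>(~q & p & q) there: c:F, f:F. ✗
c: successors {d}; <>(~q & p & q) there: d:F. ✗
d: successors {d, f}; <>(~q & p & q) there: d:F, f:F. ✗
f: no successors, so []<>(~q & p & q) holds vacuously. ✓
— 1 world.
For p | ~[][]~q:
b: p is T, ~[][]~q is T. ✓
c: p is F, ~[][]~q is T. ✓
d: p is T, ~[][]~q is T. ✓
f: p is T, ~[][]~q is F. ✓
— 4 worlds.

1 and 4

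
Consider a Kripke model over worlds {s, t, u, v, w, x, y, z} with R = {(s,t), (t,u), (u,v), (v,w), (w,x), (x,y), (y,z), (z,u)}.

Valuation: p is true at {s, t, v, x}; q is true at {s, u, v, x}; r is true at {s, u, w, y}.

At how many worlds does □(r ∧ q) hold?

s: successors {t}; r ∧ q there: t:F. ✗
t: successors {u}; r ∧ q there: u:T. ✓
u: successors {v}; r ∧ q there: v:F. ✗
v: successors {w}; r ∧ q there: w:F. ✗
w: successors {x}; r ∧ q there: x:F. ✗
x: successors {y}; r ∧ q there: y:F. ✗
y: successors {z}; r ∧ q there: z:F. ✗
z: successors {u}; r ∧ q there: u:T. ✓
Satisfying worlds: {t, z}.

2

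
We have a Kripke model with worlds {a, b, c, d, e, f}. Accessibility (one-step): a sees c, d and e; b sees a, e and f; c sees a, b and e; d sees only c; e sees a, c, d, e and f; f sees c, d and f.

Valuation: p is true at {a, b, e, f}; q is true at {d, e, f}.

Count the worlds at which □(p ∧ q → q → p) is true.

a: successors {c, d, e}; p ∧ q → q → p there: c:T, d:T, e:T. ✓
b: successors {a, e, f}; p ∧ q → q → p there: a:T, e:T, f:T. ✓
c: successors {a, b, e}; p ∧ q → q → p there: a:T, b:T, e:T. ✓
d: successors {c}; p ∧ q → q → p there: c:T. ✓
e: successors {a, c, d, e, f}; p ∧ q → q → p there: a:T, c:T, d:T, e:T, f:T. ✓
f: successors {c, d, f}; p ∧ q → q → p there: c:T, d:T, f:T. ✓
Satisfying worlds: {a, b, c, d, e, f}.

6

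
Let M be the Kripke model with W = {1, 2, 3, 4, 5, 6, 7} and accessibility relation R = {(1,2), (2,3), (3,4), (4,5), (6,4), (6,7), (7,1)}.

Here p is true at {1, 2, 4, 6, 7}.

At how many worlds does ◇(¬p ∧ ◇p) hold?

1

1: successors {2}; ¬p ∧ ◇p there: 2:F. ✗
2: successors {3}; ¬p ∧ ◇p there: 3:T. ✓
3: successors {4}; ¬p ∧ ◇p there: 4:F. ✗
4: successors {5}; ¬p ∧ ◇p there: 5:F. ✗
5: no successors, so ◇(¬p ∧ ◇p) fails. ✗
6: successors {4, 7}; ¬p ∧ ◇p there: 4:F, 7:F. ✗
7: successors {1}; ¬p ∧ ◇p there: 1:F. ✗
Satisfying worlds: {2}.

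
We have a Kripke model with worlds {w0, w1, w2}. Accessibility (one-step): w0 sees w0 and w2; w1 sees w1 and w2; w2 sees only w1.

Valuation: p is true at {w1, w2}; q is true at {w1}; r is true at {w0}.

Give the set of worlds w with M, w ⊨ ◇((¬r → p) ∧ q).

{w1, w2}

w0: successors {w0, w2}; (¬r → p) ∧ q there: w0:F, w2:F. ✗
w1: successors {w1, w2}; (¬r → p) ∧ q there: w1:T, w2:F. ✓
w2: successors {w1}; (¬r → p) ∧ q there: w1:T. ✓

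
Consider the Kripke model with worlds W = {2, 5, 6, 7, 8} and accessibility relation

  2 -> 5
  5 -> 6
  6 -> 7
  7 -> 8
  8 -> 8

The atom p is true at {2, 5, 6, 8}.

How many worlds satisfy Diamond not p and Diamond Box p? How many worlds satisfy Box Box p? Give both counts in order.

1 and 4

For Diamond not p and Diamond Box p:
2: Diamond not p is F, Diamond Box p is T. ✗
5: Diamond not p is F, Diamond Box p is F. ✗
6: Diamond not p is T, Diamond Box p is T. ✓
7: Diamond not p is F, Diamond Box p is T. ✗
8: Diamond not p is F, Diamond Box p is T. ✗
— 1 world.
For Box Box p:
2: successors {5}; Box p there: 5:T. ✓
5: successors {6}; Box p there: 6:F. ✗
6: successors {7}; Box p there: 7:T. ✓
7: successors {8}; Box p there: 8:T. ✓
8: successors {8}; Box p there: 8:T. ✓
— 4 worlds.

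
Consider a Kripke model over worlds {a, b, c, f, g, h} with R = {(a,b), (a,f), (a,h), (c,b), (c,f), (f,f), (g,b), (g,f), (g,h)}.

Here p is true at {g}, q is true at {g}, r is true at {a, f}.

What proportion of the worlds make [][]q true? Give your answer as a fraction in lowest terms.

1/3

a: successors {b, f, h}; []q there: b:T, f:F, h:T. ✗
b: no successors, so [][]q holds vacuously. ✓
c: successors {b, f}; []q there: b:T, f:F. ✗
f: successors {f}; []q there: f:F. ✗
g: successors {b, f, h}; []q there: b:T, f:F, h:T. ✗
h: no successors, so [][]q holds vacuously. ✓
That's 2 of 6 worlds, so 2/6 = 1/3.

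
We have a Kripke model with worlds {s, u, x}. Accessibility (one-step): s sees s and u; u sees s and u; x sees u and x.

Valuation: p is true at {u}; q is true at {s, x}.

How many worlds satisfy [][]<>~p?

s: successors {s, u}; []<>~p there: s:T, u:T. ✓
u: successors {s, u}; []<>~p there: s:T, u:T. ✓
x: successors {u, x}; []<>~p there: u:T, x:T. ✓
Satisfying worlds: {s, u, x}.

3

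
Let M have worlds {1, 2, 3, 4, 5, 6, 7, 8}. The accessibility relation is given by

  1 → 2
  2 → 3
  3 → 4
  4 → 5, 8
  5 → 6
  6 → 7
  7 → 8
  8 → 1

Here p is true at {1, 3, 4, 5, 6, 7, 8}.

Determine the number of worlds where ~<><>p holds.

1

1: <><>p is T. ✗
2: <><>p is T. ✗
3: <><>p is T. ✗
4: <><>p is T. ✗
5: <><>p is T. ✗
6: <><>p is T. ✗
7: <><>p is T. ✗
8: <><>p is F. ✓
Satisfying worlds: {8}.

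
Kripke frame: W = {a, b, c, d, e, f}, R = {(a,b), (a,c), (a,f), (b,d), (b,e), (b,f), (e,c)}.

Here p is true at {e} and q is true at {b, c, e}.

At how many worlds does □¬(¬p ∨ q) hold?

3

a: successors {b, c, f}; ¬(¬p ∨ q) there: b:F, c:F, f:F. ✗
b: successors {d, e, f}; ¬(¬p ∨ q) there: d:F, e:F, f:F. ✗
c: no successors, so □¬(¬p ∨ q) holds vacuously. ✓
d: no successors, so □¬(¬p ∨ q) holds vacuously. ✓
e: successors {c}; ¬(¬p ∨ q) there: c:F. ✗
f: no successors, so □¬(¬p ∨ q) holds vacuously. ✓
Satisfying worlds: {c, d, f}.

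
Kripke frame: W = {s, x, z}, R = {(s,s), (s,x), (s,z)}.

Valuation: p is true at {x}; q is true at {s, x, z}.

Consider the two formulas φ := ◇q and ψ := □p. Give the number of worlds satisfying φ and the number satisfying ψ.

For ◇q:
s: successors {s, x, z}; q there: s:T, x:T, z:T. ✓
x: no successors, so ◇q fails. ✗
z: no successors, so ◇q fails. ✗
— 1 world.
For □p:
s: successors {s, x, z}; p there: s:F, x:T, z:F. ✗
x: no successors, so □p holds vacuously. ✓
z: no successors, so □p holds vacuously. ✓
— 2 worlds.

1 and 2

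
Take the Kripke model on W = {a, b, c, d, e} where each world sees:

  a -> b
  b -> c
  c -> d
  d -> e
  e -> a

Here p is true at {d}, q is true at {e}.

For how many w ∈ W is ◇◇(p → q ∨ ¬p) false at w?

1

a: successors {b}; ◇(p → q ∨ ¬p) there: b:T. ✓
b: successors {c}; ◇(p → q ∨ ¬p) there: c:F. ✗
c: successors {d}; ◇(p → q ∨ ¬p) there: d:T. ✓
d: successors {e}; ◇(p → q ∨ ¬p) there: e:T. ✓
e: successors {a}; ◇(p → q ∨ ¬p) there: a:T. ✓
Satisfying worlds: {a, c, d, e}.
So ◇◇(p → q ∨ ¬p) fails at the other 1 world.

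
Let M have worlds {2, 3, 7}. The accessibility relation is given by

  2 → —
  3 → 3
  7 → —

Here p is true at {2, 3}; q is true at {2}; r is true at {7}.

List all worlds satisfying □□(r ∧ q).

2: no successors, so □□(r ∧ q) holds vacuously. ✓
3: successors {3}; □(r ∧ q) there: 3:F. ✗
7: no successors, so □□(r ∧ q) holds vacuously. ✓

{2, 7}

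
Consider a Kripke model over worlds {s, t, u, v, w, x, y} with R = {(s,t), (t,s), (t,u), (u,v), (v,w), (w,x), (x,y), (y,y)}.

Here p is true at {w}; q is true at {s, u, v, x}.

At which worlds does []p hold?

s: successors {t}; p there: t:F. ✗
t: successors {s, u}; p there: s:F, u:F. ✗
u: successors {v}; p there: v:F. ✗
v: successors {w}; p there: w:T. ✓
w: successors {x}; p there: x:F. ✗
x: successors {y}; p there: y:F. ✗
y: successors {y}; p there: y:F. ✗

{v}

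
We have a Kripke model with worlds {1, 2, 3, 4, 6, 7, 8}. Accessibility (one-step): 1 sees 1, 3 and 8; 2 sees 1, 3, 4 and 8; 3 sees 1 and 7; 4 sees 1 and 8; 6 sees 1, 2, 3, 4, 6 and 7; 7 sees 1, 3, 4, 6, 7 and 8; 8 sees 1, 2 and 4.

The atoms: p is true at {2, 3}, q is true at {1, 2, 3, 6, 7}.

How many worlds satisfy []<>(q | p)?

7

1: successors {1, 3, 8}; <>(q | p) there: 1:T, 3:T, 8:T. ✓
2: successors {1, 3, 4, 8}; <>(q | p) there: 1:T, 3:T, 4:T, 8:T. ✓
3: successors {1, 7}; <>(q | p) there: 1:T, 7:T. ✓
4: successors {1, 8}; <>(q | p) there: 1:T, 8:T. ✓
6: successors {1, 2, 3, 4, 6, 7}; <>(q | p) there: 1:T, 2:T, 3:T, 4:T, 6:T, 7:T. ✓
7: successors {1, 3, 4, 6, 7, 8}; <>(q | p) there: 1:T, 3:T, 4:T, 6:T, 7:T, 8:T. ✓
8: successors {1, 2, 4}; <>(q | p) there: 1:T, 2:T, 4:T. ✓
Satisfying worlds: {1, 2, 3, 4, 6, 7, 8}.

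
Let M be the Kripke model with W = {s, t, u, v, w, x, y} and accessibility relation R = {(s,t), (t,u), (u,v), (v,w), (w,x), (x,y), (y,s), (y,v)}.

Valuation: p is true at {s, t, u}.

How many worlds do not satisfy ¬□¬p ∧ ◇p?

s: ¬□¬p is T, ◇p is T. ✓
t: ¬□¬p is T, ◇p is T. ✓
u: ¬□¬p is F, ◇p is F. ✗
v: ¬□¬p is F, ◇p is F. ✗
w: ¬□¬p is F, ◇p is F. ✗
x: ¬□¬p is F, ◇p is F. ✗
y: ¬□¬p is T, ◇p is T. ✓
Satisfying worlds: {s, t, y}.
So ¬□¬p ∧ ◇p fails at the other 4 worlds.

4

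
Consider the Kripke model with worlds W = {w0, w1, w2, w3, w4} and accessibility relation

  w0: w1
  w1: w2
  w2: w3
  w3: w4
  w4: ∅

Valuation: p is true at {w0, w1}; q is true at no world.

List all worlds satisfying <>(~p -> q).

w0: successors {w1}; ~p -> q there: w1:T. ✓
w1: successors {w2}; ~p -> q there: w2:F. ✗
w2: successors {w3}; ~p -> q there: w3:F. ✗
w3: successors {w4}; ~p -> q there: w4:F. ✗
w4: no successors, so <>(~p -> q) fails. ✗

{w0}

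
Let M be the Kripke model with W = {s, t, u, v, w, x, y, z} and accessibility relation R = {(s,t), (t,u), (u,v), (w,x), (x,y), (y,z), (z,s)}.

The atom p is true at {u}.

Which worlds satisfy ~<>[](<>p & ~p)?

s: <>[](<>p & ~p) is F. ✓
t: <>[](<>p & ~p) is F. ✓
u: <>[](<>p & ~p) is T. ✗
v: <>[](<>p & ~p) is F. ✓
w: <>[](<>p & ~p) is F. ✓
x: <>[](<>p & ~p) is F. ✓
y: <>[](<>p & ~p) is F. ✓
z: <>[](<>p & ~p) is T. ✗

{s, t, v, w, x, y}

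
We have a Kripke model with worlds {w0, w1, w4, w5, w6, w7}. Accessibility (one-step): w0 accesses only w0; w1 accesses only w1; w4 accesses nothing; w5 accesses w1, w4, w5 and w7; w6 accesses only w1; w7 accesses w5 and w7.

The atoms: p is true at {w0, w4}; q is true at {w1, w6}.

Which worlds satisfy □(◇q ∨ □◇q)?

w0: successors {w0}; ◇q ∨ □◇q there: w0:F. ✗
w1: successors {w1}; ◇q ∨ □◇q there: w1:T. ✓
w4: no successors, so □(◇q ∨ □◇q) holds vacuously. ✓
w5: successors {w1, w4, w5, w7}; ◇q ∨ □◇q there: w1:T, w4:T, w5:T, w7:F. ✗
w6: successors {w1}; ◇q ∨ □◇q there: w1:T. ✓
w7: successors {w5, w7}; ◇q ∨ □◇q there: w5:T, w7:F. ✗

{w1, w4, w6}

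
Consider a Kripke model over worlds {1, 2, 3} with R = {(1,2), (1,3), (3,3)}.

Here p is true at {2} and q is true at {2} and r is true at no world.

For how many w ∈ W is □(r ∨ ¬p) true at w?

1: successors {2, 3}; r ∨ ¬p there: 2:F, 3:T. ✗
2: no successors, so □(r ∨ ¬p) holds vacuously. ✓
3: successors {3}; r ∨ ¬p there: 3:T. ✓
Satisfying worlds: {2, 3}.

2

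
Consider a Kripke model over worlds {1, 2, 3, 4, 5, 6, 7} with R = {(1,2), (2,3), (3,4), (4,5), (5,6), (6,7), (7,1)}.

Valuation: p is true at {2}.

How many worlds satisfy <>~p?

6

1: successors {2}; ~p there: 2:F. ✗
2: successors {3}; ~p there: 3:T. ✓
3: successors {4}; ~p there: 4:T. ✓
4: successors {5}; ~p there: 5:T. ✓
5: successors {6}; ~p there: 6:T. ✓
6: successors {7}; ~p there: 7:T. ✓
7: successors {1}; ~p there: 1:T. ✓
Satisfying worlds: {2, 3, 4, 5, 6, 7}.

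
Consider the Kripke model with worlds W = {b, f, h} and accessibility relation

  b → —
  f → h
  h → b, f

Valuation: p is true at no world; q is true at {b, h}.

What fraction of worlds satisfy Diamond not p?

2/3

b: no successors, so Diamond not p fails. ✗
f: successors {h}; not p there: h:T. ✓
h: successors {b, f}; not p there: b:T, f:T. ✓
That's 2 of 3 worlds, so 2/3.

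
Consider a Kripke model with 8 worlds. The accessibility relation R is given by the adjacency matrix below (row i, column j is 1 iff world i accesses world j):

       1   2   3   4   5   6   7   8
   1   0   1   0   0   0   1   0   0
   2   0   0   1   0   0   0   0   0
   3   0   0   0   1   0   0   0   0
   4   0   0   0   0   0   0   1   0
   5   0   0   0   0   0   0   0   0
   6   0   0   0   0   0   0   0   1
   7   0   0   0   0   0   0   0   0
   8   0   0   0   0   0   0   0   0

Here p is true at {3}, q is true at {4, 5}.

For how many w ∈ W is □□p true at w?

5

1: successors {2, 6}; □p there: 2:T, 6:F. ✗
2: successors {3}; □p there: 3:F. ✗
3: successors {4}; □p there: 4:F. ✗
4: successors {7}; □p there: 7:T. ✓
5: no successors, so □□p holds vacuously. ✓
6: successors {8}; □p there: 8:T. ✓
7: no successors, so □□p holds vacuously. ✓
8: no successors, so □□p holds vacuously. ✓
Satisfying worlds: {4, 5, 6, 7, 8}.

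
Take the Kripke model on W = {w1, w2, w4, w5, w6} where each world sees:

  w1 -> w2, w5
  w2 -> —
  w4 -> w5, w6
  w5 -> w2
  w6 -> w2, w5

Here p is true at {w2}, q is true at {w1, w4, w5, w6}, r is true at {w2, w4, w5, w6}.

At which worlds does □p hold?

w1: successors {w2, w5}; p there: w2:T, w5:F. ✗
w2: no successors, so □p holds vacuously. ✓
w4: successors {w5, w6}; p there: w5:F, w6:F. ✗
w5: successors {w2}; p there: w2:T. ✓
w6: successors {w2, w5}; p there: w2:T, w5:F. ✗

{w2, w5}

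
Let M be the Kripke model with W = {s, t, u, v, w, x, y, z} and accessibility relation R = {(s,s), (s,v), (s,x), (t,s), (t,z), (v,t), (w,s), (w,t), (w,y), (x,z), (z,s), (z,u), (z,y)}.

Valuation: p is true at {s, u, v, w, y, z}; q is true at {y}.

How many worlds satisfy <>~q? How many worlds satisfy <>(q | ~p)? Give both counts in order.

For <>~q:
s: successors {s, v, x}; ~q there: s:T, v:T, x:T. ✓
t: successors {s, z}; ~q there: s:T, z:T. ✓
u: no successors, so <>~q fails. ✗
v: successors {t}; ~q there: t:T. ✓
w: successors {s, t, y}; ~q there: s:T, t:T, y:F. ✓
x: successors {z}; ~q there: z:T. ✓
y: no successors, so <>~q fails. ✗
z: successors {s, u, y}; ~q there: s:T, u:T, y:F. ✓
— 6 worlds.
For <>(q | ~p):
s: successors {s, v, x}; q | ~p there: s:F, v:F, x:T. ✓
t: successors {s, z}; q | ~p there: s:F, z:F. ✗
u: no successors, so <>(q | ~p) fails. ✗
v: successors {t}; q | ~p there: t:T. ✓
w: successors {s, t, y}; q | ~p there: s:F, t:T, y:T. ✓
x: successors {z}; q | ~p there: z:F. ✗
y: no successors, so <>(q | ~p) fails. ✗
z: successors {s, u, y}; q | ~p there: s:F, u:F, y:T. ✓
— 4 worlds.

6 and 4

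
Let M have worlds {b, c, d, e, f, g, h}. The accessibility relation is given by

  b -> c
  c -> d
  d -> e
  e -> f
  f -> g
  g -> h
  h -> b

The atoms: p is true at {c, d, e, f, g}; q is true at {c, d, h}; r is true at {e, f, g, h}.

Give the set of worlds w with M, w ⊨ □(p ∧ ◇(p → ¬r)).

{b, f}

b: successors {c}; p ∧ ◇(p → ¬r) there: c:T. ✓
c: successors {d}; p ∧ ◇(p → ¬r) there: d:F. ✗
d: successors {e}; p ∧ ◇(p → ¬r) there: e:F. ✗
e: successors {f}; p ∧ ◇(p → ¬r) there: f:F. ✗
f: successors {g}; p ∧ ◇(p → ¬r) there: g:T. ✓
g: successors {h}; p ∧ ◇(p → ¬r) there: h:F. ✗
h: successors {b}; p ∧ ◇(p → ¬r) there: b:F. ✗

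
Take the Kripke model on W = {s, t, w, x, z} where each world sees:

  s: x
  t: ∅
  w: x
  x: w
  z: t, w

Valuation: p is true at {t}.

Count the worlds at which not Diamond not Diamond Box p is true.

s: Diamond not Diamond Box p is T. ✗
t: Diamond not Diamond Box p is F. ✓
w: Diamond not Diamond Box p is T. ✗
x: Diamond not Diamond Box p is T. ✗
z: Diamond not Diamond Box p is T. ✗
Satisfying worlds: {t}.

1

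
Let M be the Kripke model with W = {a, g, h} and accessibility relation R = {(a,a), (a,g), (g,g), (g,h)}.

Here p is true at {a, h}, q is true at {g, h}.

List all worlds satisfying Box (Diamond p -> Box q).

{g, h}

a: successors {a, g}; Diamond p -> Box q there: a:F, g:T. ✗
g: successors {g, h}; Diamond p -> Box q there: g:T, h:T. ✓
h: no successors, so Box (Diamond p -> Box q) holds vacuously. ✓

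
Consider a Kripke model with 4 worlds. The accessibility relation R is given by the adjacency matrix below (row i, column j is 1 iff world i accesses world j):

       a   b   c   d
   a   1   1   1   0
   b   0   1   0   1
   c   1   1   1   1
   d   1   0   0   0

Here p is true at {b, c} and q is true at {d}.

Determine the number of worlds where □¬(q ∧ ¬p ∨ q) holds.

2

a: successors {a, b, c}; ¬(q ∧ ¬p ∨ q) there: a:T, b:T, c:T. ✓
b: successors {b, d}; ¬(q ∧ ¬p ∨ q) there: b:T, d:F. ✗
c: successors {a, b, c, d}; ¬(q ∧ ¬p ∨ q) there: a:T, b:T, c:T, d:F. ✗
d: successors {a}; ¬(q ∧ ¬p ∨ q) there: a:T. ✓
Satisfying worlds: {a, d}.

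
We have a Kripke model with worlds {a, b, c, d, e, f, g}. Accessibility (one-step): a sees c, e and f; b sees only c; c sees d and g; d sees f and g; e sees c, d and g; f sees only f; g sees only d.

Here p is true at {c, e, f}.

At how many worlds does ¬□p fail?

3

a: □p is T. ✗
b: □p is T. ✗
c: □p is F. ✓
d: □p is F. ✓
e: □p is F. ✓
f: □p is T. ✗
g: □p is F. ✓
Satisfying worlds: {c, d, e, g}.
So ¬□p fails at the other 3 worlds.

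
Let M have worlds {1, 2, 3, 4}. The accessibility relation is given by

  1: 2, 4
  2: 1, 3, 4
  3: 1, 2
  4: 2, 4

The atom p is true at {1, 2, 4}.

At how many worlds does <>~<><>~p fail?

1

1: successors {2, 4}; ~<><>~p there: 2:T, 4:F. ✓
2: successors {1, 3, 4}; ~<><>~p there: 1:F, 3:F, 4:F. ✗
3: successors {1, 2}; ~<><>~p there: 1:F, 2:T. ✓
4: successors {2, 4}; ~<><>~p there: 2:T, 4:F. ✓
Satisfying worlds: {1, 3, 4}.
So <>~<><>~p fails at the other 1 world.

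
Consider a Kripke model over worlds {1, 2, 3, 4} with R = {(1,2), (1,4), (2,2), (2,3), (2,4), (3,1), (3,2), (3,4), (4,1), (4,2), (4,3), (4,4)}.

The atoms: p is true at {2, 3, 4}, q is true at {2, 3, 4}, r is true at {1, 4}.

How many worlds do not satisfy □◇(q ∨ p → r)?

0

1: successors {2, 4}; ◇(q ∨ p → r) there: 2:T, 4:T. ✓
2: successors {2, 3, 4}; ◇(q ∨ p → r) there: 2:T, 3:T, 4:T. ✓
3: successors {1, 2, 4}; ◇(q ∨ p → r) there: 1:T, 2:T, 4:T. ✓
4: successors {1, 2, 3, 4}; ◇(q ∨ p → r) there: 1:T, 2:T, 3:T, 4:T. ✓
Satisfying worlds: {1, 2, 3, 4}.
So □◇(q ∨ p → r) fails at the other 0 worlds.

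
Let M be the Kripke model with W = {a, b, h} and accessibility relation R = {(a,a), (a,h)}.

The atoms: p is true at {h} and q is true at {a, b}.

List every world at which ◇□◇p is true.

{a}

a: successors {a, h}; □◇p there: a:F, h:T. ✓
b: no successors, so ◇□◇p fails. ✗
h: no successors, so ◇□◇p fails. ✗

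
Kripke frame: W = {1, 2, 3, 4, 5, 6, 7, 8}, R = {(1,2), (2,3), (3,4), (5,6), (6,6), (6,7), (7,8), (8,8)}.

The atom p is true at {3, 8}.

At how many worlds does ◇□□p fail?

3

1: successors {2}; □□p there: 2:F. ✗
2: successors {3}; □□p there: 3:T. ✓
3: successors {4}; □□p there: 4:T. ✓
4: no successors, so ◇□□p fails. ✗
5: successors {6}; □□p there: 6:F. ✗
6: successors {6, 7}; □□p there: 6:F, 7:T. ✓
7: successors {8}; □□p there: 8:T. ✓
8: successors {8}; □□p there: 8:T. ✓
Satisfying worlds: {2, 3, 6, 7, 8}.
So ◇□□p fails at the other 3 worlds.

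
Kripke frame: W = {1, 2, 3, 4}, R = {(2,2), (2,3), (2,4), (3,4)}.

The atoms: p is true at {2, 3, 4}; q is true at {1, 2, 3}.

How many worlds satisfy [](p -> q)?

2

1: no successors, so [](p -> q) holds vacuously. ✓
2: successors {2, 3, 4}; p -> q there: 2:T, 3:T, 4:F. ✗
3: successors {4}; p -> q there: 4:F. ✗
4: no successors, so [](p -> q) holds vacuously. ✓
Satisfying worlds: {1, 4}.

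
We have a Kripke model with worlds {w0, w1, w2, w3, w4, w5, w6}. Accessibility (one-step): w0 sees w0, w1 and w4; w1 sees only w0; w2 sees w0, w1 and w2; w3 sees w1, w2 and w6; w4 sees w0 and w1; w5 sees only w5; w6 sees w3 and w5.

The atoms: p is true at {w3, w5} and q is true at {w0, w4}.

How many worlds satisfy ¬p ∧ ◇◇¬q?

5

w0: ¬p is T, ◇◇¬q is T. ✓
w1: ¬p is T, ◇◇¬q is T. ✓
w2: ¬p is T, ◇◇¬q is T. ✓
w3: ¬p is F, ◇◇¬q is T. ✗
w4: ¬p is T, ◇◇¬q is T. ✓
w5: ¬p is F, ◇◇¬q is T. ✗
w6: ¬p is T, ◇◇¬q is T. ✓
Satisfying worlds: {w0, w1, w2, w4, w6}.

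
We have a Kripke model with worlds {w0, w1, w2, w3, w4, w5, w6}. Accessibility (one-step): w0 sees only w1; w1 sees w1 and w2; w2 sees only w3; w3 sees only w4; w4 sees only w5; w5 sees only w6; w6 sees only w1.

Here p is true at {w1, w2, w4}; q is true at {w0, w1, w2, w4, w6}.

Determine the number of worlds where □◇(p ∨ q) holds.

w0: successors {w1}; ◇(p ∨ q) there: w1:T. ✓
w1: successors {w1, w2}; ◇(p ∨ q) there: w1:T, w2:F. ✗
w2: successors {w3}; ◇(p ∨ q) there: w3:T. ✓
w3: successors {w4}; ◇(p ∨ q) there: w4:F. ✗
w4: successors {w5}; ◇(p ∨ q) there: w5:T. ✓
w5: successors {w6}; ◇(p ∨ q) there: w6:T. ✓
w6: successors {w1}; ◇(p ∨ q) there: w1:T. ✓
Satisfying worlds: {w0, w2, w4, w5, w6}.

5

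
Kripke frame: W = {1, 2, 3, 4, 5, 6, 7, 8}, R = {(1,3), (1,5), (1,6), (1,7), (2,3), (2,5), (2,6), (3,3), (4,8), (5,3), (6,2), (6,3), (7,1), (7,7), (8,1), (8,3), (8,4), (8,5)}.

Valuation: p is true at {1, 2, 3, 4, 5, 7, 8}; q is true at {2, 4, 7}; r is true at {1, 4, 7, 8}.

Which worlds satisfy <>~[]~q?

{1, 2, 4, 7, 8}

1: successors {3, 5, 6, 7}; ~[]~q there: 3:F, 5:F, 6:T, 7:T. ✓
2: successors {3, 5, 6}; ~[]~q there: 3:F, 5:F, 6:T. ✓
3: successors {3}; ~[]~q there: 3:F. ✗
4: successors {8}; ~[]~q there: 8:T. ✓
5: successors {3}; ~[]~q there: 3:F. ✗
6: successors {2, 3}; ~[]~q there: 2:F, 3:F. ✗
7: successors {1, 7}; ~[]~q there: 1:T, 7:T. ✓
8: successors {1, 3, 4, 5}; ~[]~q there: 1:T, 3:F, 4:F, 5:F. ✓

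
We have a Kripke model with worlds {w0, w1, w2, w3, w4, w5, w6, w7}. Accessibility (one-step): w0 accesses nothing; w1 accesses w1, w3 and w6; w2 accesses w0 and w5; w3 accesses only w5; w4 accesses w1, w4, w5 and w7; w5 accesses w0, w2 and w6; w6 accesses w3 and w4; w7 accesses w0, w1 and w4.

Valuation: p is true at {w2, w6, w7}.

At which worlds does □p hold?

w0: no successors, so □p holds vacuously. ✓
w1: successors {w1, w3, w6}; p there: w1:F, w3:F, w6:T. ✗
w2: successors {w0, w5}; p there: w0:F, w5:F. ✗
w3: successors {w5}; p there: w5:F. ✗
w4: successors {w1, w4, w5, w7}; p there: w1:F, w4:F, w5:F, w7:T. ✗
w5: successors {w0, w2, w6}; p there: w0:F, w2:T, w6:T. ✗
w6: successors {w3, w4}; p there: w3:F, w4:F. ✗
w7: successors {w0, w1, w4}; p there: w0:F, w1:F, w4:F. ✗

{w0}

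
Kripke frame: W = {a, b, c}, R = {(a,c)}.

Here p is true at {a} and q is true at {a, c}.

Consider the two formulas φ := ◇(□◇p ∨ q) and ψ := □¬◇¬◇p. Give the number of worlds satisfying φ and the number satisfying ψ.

For ◇(□◇p ∨ q):
a: successors {c}; □◇p ∨ q there: c:T. ✓
b: no successors, so ◇(□◇p ∨ q) fails. ✗
c: no successors, so ◇(□◇p ∨ q) fails. ✗
— 1 world.
For □¬◇¬◇p:
a: successors {c}; ¬◇¬◇p there: c:T. ✓
b: no successors, so □¬◇¬◇p holds vacuously. ✓
c: no successors, so □¬◇¬◇p holds vacuously. ✓
— 3 worlds.

1 and 3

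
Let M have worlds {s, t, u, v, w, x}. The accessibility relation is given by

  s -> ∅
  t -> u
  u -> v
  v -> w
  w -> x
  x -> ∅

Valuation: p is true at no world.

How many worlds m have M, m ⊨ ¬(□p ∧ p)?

s: □p ∧ p is F. ✓
t: □p ∧ p is F. ✓
u: □p ∧ p is F. ✓
v: □p ∧ p is F. ✓
w: □p ∧ p is F. ✓
x: □p ∧ p is F. ✓
Satisfying worlds: {s, t, u, v, w, x}.

6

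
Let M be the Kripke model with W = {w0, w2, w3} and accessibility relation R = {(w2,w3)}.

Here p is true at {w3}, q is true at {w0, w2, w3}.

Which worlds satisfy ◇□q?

w0: no successors, so ◇□q fails. ✗
w2: successors {w3}; □q there: w3:T. ✓
w3: no successors, so ◇□q fails. ✗

{w2}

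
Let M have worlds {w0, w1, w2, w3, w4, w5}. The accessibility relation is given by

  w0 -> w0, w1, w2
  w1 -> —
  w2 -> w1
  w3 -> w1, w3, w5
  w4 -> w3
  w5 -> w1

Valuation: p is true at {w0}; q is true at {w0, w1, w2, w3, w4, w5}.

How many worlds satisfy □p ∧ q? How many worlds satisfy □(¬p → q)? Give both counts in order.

1 and 6

For □p ∧ q:
w0: □p is F, q is T. ✗
w1: □p is T, q is T. ✓
w2: □p is F, q is T. ✗
w3: □p is F, q is T. ✗
w4: □p is F, q is T. ✗
w5: □p is F, q is T. ✗
— 1 world.
For □(¬p → q):
w0: successors {w0, w1, w2}; ¬p → q there: w0:T, w1:T, w2:T. ✓
w1: no successors, so □(¬p → q) holds vacuously. ✓
w2: successors {w1}; ¬p → q there: w1:T. ✓
w3: successors {w1, w3, w5}; ¬p → q there: w1:T, w3:T, w5:T. ✓
w4: successors {w3}; ¬p → q there: w3:T. ✓
w5: successors {w1}; ¬p → q there: w1:T. ✓
— 6 worlds.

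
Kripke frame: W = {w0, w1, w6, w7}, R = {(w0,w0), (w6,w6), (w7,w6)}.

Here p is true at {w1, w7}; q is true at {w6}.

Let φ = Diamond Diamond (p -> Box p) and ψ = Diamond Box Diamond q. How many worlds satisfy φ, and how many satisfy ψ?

For Diamond Diamond (p -> Box p):
w0: successors {w0}; Diamond (p -> Box p) there: w0:T. ✓
w1: no successors, so Diamond Diamond (p -> Box p) fails. ✗
w6: successors {w6}; Diamond (p -> Box p) there: w6:T. ✓
w7: successors {w6}; Diamond (p -> Box p) there: w6:T. ✓
— 3 worlds.
For Diamond Box Diamond q:
w0: successors {w0}; Box Diamond q there: w0:F. ✗
w1: no successors, so Diamond Box Diamond q fails. ✗
w6: successors {w6}; Box Diamond q there: w6:T. ✓
w7: successors {w6}; Box Diamond q there: w6:T. ✓
— 2 worlds.

3 and 2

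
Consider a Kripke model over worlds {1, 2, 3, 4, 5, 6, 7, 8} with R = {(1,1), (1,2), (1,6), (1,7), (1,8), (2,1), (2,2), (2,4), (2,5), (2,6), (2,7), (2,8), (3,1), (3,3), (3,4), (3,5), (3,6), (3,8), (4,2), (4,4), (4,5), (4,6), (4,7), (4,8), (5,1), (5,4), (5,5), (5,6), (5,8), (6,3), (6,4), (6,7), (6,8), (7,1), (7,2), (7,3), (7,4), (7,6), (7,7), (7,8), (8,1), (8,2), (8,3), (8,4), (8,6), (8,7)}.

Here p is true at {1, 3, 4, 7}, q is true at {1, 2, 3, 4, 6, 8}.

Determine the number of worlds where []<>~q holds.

8

1: successors {1, 2, 6, 7, 8}; <>~q there: 1:T, 2:T, 6:T, 7:T, 8:T. ✓
2: successors {1, 2, 4, 5, 6, 7, 8}; <>~q there: 1:T, 2:T, 4:T, 5:T, 6:T, 7:T, 8:T. ✓
3: successors {1, 3, 4, 5, 6, 8}; <>~q there: 1:T, 3:T, 4:T, 5:T, 6:T, 8:T. ✓
4: successors {2, 4, 5, 6, 7, 8}; <>~q there: 2:T, 4:T, 5:T, 6:T, 7:T, 8:T. ✓
5: successors {1, 4, 5, 6, 8}; <>~q there: 1:T, 4:T, 5:T, 6:T, 8:T. ✓
6: successors {3, 4, 7, 8}; <>~q there: 3:T, 4:T, 7:T, 8:T. ✓
7: successors {1, 2, 3, 4, 6, 7, 8}; <>~q there: 1:T, 2:T, 3:T, 4:T, 6:T, 7:T, 8:T. ✓
8: successors {1, 2, 3, 4, 6, 7}; <>~q there: 1:T, 2:T, 3:T, 4:T, 6:T, 7:T. ✓
Satisfying worlds: {1, 2, 3, 4, 5, 6, 7, 8}.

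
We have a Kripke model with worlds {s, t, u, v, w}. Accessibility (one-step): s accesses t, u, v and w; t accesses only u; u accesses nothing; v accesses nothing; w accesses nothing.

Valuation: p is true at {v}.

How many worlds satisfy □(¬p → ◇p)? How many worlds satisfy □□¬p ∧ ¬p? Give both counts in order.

3 and 4

For □(¬p → ◇p):
s: successors {t, u, v, w}; ¬p → ◇p there: t:F, u:F, v:T, w:F. ✗
t: successors {u}; ¬p → ◇p there: u:F. ✗
u: no successors, so □(¬p → ◇p) holds vacuously. ✓
v: no successors, so □(¬p → ◇p) holds vacuously. ✓
w: no successors, so □(¬p → ◇p) holds vacuously. ✓
— 3 worlds.
For □□¬p ∧ ¬p:
s: □□¬p is T, ¬p is T. ✓
t: □□¬p is T, ¬p is T. ✓
u: □□¬p is T, ¬p is T. ✓
v: □□¬p is T, ¬p is F. ✗
w: □□¬p is T, ¬p is T. ✓
— 4 worlds.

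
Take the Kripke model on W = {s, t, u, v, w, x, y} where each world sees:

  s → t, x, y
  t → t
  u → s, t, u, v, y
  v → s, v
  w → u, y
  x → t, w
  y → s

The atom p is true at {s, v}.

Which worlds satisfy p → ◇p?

{t, u, v, w, x, y}

s: p is T, ◇p is F. ✗
t: p is F, ◇p is F. ✓
u: p is F, ◇p is T. ✓
v: p is T, ◇p is T. ✓
w: p is F, ◇p is F. ✓
x: p is F, ◇p is F. ✓
y: p is F, ◇p is T. ✓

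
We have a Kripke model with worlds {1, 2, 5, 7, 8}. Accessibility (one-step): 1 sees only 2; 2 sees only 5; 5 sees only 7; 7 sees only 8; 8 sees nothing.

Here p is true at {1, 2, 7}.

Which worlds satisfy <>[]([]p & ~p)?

{1, 5, 7}

1: successors {2}; []([]p & ~p) there: 2:T. ✓
2: successors {5}; []([]p & ~p) there: 5:F. ✗
5: successors {7}; []([]p & ~p) there: 7:T. ✓
7: successors {8}; []([]p & ~p) there: 8:T. ✓
8: no successors, so <>[]([]p & ~p) fails. ✗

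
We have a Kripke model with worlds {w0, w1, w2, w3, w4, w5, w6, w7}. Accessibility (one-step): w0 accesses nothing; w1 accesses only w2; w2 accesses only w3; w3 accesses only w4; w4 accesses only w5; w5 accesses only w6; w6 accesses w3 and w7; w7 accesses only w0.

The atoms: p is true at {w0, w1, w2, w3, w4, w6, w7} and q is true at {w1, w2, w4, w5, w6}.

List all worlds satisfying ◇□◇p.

w0: no successors, so ◇□◇p fails. ✗
w1: successors {w2}; □◇p there: w2:T. ✓
w2: successors {w3}; □◇p there: w3:F. ✗
w3: successors {w4}; □◇p there: w4:T. ✓
w4: successors {w5}; □◇p there: w5:T. ✓
w5: successors {w6}; □◇p there: w6:T. ✓
w6: successors {w3, w7}; □◇p there: w3:F, w7:F. ✗
w7: successors {w0}; □◇p there: w0:T. ✓

{w1, w3, w4, w5, w7}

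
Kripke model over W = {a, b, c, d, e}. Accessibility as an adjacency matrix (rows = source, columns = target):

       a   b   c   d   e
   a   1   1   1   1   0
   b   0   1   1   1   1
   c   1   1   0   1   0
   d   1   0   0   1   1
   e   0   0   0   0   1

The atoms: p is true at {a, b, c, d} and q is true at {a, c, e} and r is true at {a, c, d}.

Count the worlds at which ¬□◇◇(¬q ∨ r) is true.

3

a: □◇◇(¬q ∨ r) is T. ✗
b: □◇◇(¬q ∨ r) is F. ✓
c: □◇◇(¬q ∨ r) is T. ✗
d: □◇◇(¬q ∨ r) is F. ✓
e: □◇◇(¬q ∨ r) is F. ✓
Satisfying worlds: {b, d, e}.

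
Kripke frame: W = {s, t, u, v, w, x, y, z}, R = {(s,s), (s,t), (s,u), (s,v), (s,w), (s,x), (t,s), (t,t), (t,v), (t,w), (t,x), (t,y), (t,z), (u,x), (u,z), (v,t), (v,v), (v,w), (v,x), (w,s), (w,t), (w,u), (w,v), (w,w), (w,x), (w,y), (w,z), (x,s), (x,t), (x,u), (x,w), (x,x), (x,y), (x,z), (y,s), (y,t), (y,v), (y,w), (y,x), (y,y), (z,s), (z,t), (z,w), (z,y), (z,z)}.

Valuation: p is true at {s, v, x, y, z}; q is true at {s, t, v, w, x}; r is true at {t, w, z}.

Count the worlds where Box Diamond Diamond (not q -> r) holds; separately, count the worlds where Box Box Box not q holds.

For Box Diamond Diamond (not q -> r):
s: successors {s, t, u, v, w, x}; Diamond Diamond (not q -> r) there: s:T, t:T, u:T, v:T, w:T, x:T. ✓
t: successors {s, t, v, w, x, y, z}; Diamond Diamond (not q -> r) there: s:T, t:T, v:T, w:T, x:T, y:T, z:T. ✓
u: successors {x, z}; Diamond Diamond (not q -> r) there: x:T, z:T. ✓
v: successors {t, v, w, x}; Diamond Diamond (not q -> r) there: t:T, v:T, w:T, x:T. ✓
w: successors {s, t, u, v, w, x, y, z}; Diamond Diamond (not q -> r) there: s:T, t:T, u:T, v:T, w:T, x:T, y:T, z:T. ✓
x: successors {s, t, u, w, x, y, z}; Diamond Diamond (not q -> r) there: s:T, t:T, u:T, w:T, x:T, y:T, z:T. ✓
y: successors {s, t, v, w, x, y}; Diamond Diamond (not q -> r) there: s:T, t:T, v:T, w:T, x:T, y:T. ✓
z: successors {s, t, w, y, z}; Diamond Diamond (not q -> r) there: s:T, t:T, w:T, y:T, z:T. ✓
— 8 worlds.
For Box Box Box not q:
s: successors {s, t, u, v, w, x}; Box Box not q there: s:F, t:F, u:F, v:F, w:F, x:F. ✗
t: successors {s, t, v, w, x, y, z}; Box Box not q there: s:F, t:F, v:F, w:F, x:F, y:F, z:F. ✗
u: successors {x, z}; Box Box not q there: x:F, z:F. ✗
v: successors {t, v, w, x}; Box Box not q there: t:F, v:F, w:F, x:F. ✗
w: successors {s, t, u, v, w, x, y, z}; Box Box not q there: s:F, t:F, u:F, v:F, w:F, x:F, y:F, z:F. ✗
x: successors {s, t, u, w, x, y, z}; Box Box not q there: s:F, t:F, u:F, w:F, x:F, y:F, z:F. ✗
y: successors {s, t, v, w, x, y}; Box Box not q there: s:F, t:F, v:F, w:F, x:F, y:F. ✗
z: successors {s, t, w, y, z}; Box Box not q there: s:F, t:F, w:F, y:F, z:F. ✗
— 0 worlds.

8 and 0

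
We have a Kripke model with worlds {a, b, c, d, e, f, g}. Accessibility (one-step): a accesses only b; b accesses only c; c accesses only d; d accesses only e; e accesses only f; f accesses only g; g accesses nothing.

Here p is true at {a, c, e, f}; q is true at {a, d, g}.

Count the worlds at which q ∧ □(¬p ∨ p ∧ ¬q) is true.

3

a: q is T, □(¬p ∨ p ∧ ¬q) is T. ✓
b: q is F, □(¬p ∨ p ∧ ¬q) is T. ✗
c: q is F, □(¬p ∨ p ∧ ¬q) is T. ✗
d: q is T, □(¬p ∨ p ∧ ¬q) is T. ✓
e: q is F, □(¬p ∨ p ∧ ¬q) is T. ✗
f: q is F, □(¬p ∨ p ∧ ¬q) is T. ✗
g: q is T, □(¬p ∨ p ∧ ¬q) is T. ✓
Satisfying worlds: {a, d, g}.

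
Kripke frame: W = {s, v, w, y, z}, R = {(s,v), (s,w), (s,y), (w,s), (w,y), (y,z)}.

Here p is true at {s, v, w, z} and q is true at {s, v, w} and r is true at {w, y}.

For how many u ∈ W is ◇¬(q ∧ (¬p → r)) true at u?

3

s: successors {v, w, y}; ¬(q ∧ (¬p → r)) there: v:F, w:F, y:T. ✓
v: no successors, so ◇¬(q ∧ (¬p → r)) fails. ✗
w: successors {s, y}; ¬(q ∧ (¬p → r)) there: s:F, y:T. ✓
y: successors {z}; ¬(q ∧ (¬p → r)) there: z:T. ✓
z: no successors, so ◇¬(q ∧ (¬p → r)) fails. ✗
Satisfying worlds: {s, w, y}.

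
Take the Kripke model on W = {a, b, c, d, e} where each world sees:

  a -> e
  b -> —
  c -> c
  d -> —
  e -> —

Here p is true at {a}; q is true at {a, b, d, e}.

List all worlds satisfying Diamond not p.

a: successors {e}; not p there: e:T. ✓
b: no successors, so Diamond not p fails. ✗
c: successors {c}; not p there: c:T. ✓
d: no successors, so Diamond not p fails. ✗
e: no successors, so Diamond not p fails. ✗

{a, c}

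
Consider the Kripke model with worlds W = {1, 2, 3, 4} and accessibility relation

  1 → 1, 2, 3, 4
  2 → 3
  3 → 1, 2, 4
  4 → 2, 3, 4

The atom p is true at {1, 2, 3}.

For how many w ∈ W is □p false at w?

1: successors {1, 2, 3, 4}; p there: 1:T, 2:T, 3:T, 4:F. ✗
2: successors {3}; p there: 3:T. ✓
3: successors {1, 2, 4}; p there: 1:T, 2:T, 4:F. ✗
4: successors {2, 3, 4}; p there: 2:T, 3:T, 4:F. ✗
Satisfying worlds: {2}.
So □p fails at the other 3 worlds.

3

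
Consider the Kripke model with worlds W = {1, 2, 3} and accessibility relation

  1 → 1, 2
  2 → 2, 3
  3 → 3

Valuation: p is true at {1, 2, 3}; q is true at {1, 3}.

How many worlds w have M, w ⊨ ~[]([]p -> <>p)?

0

1: []([]p -> <>p) is T. ✗
2: []([]p -> <>p) is T. ✗
3: []([]p -> <>p) is T. ✗
Satisfying worlds: ∅.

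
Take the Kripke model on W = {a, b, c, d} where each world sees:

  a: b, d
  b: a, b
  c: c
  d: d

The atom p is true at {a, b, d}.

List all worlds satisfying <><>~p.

{c}

a: successors {b, d}; <>~p there: b:F, d:F. ✗
b: successors {a, b}; <>~p there: a:F, b:F. ✗
c: successors {c}; <>~p there: c:T. ✓
d: successors {d}; <>~p there: d:F. ✗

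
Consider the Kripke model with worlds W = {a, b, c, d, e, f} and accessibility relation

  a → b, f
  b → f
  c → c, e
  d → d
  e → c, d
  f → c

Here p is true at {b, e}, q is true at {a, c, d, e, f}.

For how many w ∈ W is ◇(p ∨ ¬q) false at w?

a: successors {b, f}; p ∨ ¬q there: b:T, f:F. ✓
b: successors {f}; p ∨ ¬q there: f:F. ✗
c: successors {c, e}; p ∨ ¬q there: c:F, e:T. ✓
d: successors {d}; p ∨ ¬q there: d:F. ✗
e: successors {c, d}; p ∨ ¬q there: c:F, d:F. ✗
f: successors {c}; p ∨ ¬q there: c:F. ✗
Satisfying worlds: {a, c}.
So ◇(p ∨ ¬q) fails at the other 4 worlds.

4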